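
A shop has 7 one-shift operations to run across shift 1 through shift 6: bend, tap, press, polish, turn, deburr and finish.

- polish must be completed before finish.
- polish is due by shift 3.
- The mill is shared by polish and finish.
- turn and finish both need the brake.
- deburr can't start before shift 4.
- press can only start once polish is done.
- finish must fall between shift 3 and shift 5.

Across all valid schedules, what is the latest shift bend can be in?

shift 6

bend at shift 6 is achievable: polish=shift 1; deburr=shift 4; press=shift 2; finish=shift 3; turn=shift 1; bend=shift 6; tap=shift 1.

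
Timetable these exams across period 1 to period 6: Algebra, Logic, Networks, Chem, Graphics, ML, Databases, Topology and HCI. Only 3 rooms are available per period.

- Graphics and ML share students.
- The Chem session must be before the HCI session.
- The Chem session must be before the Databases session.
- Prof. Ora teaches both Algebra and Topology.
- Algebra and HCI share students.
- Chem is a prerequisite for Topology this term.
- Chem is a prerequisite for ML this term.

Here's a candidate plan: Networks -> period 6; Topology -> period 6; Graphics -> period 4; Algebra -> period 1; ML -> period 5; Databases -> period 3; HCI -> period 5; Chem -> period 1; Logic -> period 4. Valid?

Yes, all constraints hold

Prof. Ora teaches both Algebra and Topology — holds.
Chem is a prerequisite for Topology this term — holds.
Chem is a prerequisite for ML this term — holds.
The Chem session must be before the HCI session — holds.
Graphics and ML share students — holds.
Algebra and HCI share students — holds.
The Chem session must be before the Databases session — holds.
Only 3 rooms are available per period — holds.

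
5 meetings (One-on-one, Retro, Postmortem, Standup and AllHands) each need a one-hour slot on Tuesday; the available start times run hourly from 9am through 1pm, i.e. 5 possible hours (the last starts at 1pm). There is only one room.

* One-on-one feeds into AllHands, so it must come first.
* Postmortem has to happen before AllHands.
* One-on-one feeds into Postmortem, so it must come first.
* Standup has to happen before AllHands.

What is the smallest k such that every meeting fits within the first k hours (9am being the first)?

5 hours

The precedence chain requires at least 3 distinct hours.
With at most 1 per hour and 5 meetings, at least 5 hours are needed.
5 works (last occupied hour: 1pm): for example Postmortem=10am, Standup=11am, Retro=1pm, One-on-one=9am, AllHands=12pm.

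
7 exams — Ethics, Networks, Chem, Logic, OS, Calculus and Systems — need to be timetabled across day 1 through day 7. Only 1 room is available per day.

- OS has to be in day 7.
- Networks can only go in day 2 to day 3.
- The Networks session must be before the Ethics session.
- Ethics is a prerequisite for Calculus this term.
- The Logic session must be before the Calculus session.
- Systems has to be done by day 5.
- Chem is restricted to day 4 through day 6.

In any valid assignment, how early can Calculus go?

Precedence pushes Calculus to at least day 4.
Calculus at day 4 is achievable: Networks in day 2, Systems in day 5, OS in day 7, Chem in day 6, Logic in day 1, Calculus in day 4, Ethics in day 3.

day 4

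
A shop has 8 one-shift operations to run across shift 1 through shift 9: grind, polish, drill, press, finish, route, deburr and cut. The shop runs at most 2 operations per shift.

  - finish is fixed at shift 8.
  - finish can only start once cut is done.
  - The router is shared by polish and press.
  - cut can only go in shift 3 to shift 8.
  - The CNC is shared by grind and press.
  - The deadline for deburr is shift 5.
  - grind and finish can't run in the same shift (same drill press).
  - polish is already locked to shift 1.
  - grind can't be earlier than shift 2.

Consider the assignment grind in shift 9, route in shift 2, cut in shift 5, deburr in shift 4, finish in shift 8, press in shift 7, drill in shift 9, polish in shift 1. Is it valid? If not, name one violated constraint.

Yes

finish is fixed at shift 8 — holds.
finish can only start once cut is done — holds.
The router is shared by polish and press — holds.
polish is already locked to shift 1 — holds.
The deadline for deburr is shift 5 — holds.
grind and finish can't run in the same shift (same drill press) — holds.
The shop runs at most 2 operations per shift — holds.
grind can't be earlier than shift 2 — holds.
cut can only go in shift 3 to shift 8 — holds.
The CNC is shared by grind and press — holds.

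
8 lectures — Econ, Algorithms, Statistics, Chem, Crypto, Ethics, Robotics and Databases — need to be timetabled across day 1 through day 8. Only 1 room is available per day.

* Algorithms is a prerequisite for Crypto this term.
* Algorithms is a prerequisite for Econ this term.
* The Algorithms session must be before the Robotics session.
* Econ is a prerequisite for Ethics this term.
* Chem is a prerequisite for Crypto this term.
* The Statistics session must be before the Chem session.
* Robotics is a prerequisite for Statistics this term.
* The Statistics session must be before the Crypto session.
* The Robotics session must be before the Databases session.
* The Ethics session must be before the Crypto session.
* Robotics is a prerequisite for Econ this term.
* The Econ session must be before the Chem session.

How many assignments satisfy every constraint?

Splitting on Econ: it can be day 3 (15), day 4 (11), day 5 (4). Listing each branch's schedules as (Algorithms, Statistics, Chem, Crypto, Ethics, Robotics, Databases) by day number:
Econ=day 3: (1,4,5,7,6,2,8) (1,4,5,8,6,2,7) (1,4,5,8,7,2,6) (1,4,6,7,5,2,8) (1,4,6,8,5,2,7) (1,4,6,8,7,2,5) (1,4,7,8,5,2,6) (1,4,7,8,6,2,5) (1,5,6,7,4,2,8) (1,5,6,8,4,2,7) (1,5,6,8,7,2,4) (1,5,7,8,4,2,6) (1,5,7,8,6,2,4) (1,6,7,8,4,2,5) (1,6,7,8,5,2,4) — 15.
Econ=day 4: (1,3,5,7,6,2,8) (1,3,5,8,6,2,7) (1,3,5,8,7,2,6) (1,3,6,7,5,2,8) (1,3,6,8,5,2,7) (1,3,6,8,7,2,5) (1,3,7,8,5,2,6) (1,3,7,8,6,2,5) (1,5,6,8,7,2,3) (1,5,7,8,6,2,3) (1,6,7,8,5,2,3) — 11.
Econ=day 5: (1,3,6,8,7,2,4) (1,3,7,8,6,2,4) (1,4,6,8,7,2,3) (1,4,7,8,6,2,3) — 4.
Summing: 15 + 11 + 4 = 30.

30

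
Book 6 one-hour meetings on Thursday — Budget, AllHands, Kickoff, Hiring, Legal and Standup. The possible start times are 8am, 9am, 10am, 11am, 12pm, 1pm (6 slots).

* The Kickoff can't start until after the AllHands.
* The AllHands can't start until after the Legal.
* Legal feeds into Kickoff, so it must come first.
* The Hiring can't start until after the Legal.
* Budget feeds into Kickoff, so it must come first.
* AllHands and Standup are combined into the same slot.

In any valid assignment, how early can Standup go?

Standup must be in the same slot as AllHands, which can't be before 9am, so Standup is at least 9am; Standup must be in the same slot as AllHands, which can't be after 12pm, so Standup is at most 12pm.
Standup at 9am is achievable: Hiring -> 9am; Kickoff -> 10am; Standup -> 9am; Budget -> 8am; AllHands -> 9am; Legal -> 8am.

9am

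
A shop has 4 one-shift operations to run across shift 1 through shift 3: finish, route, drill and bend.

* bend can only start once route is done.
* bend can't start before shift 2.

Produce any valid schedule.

route=shift 1, bend=shift 2, finish=shift 1, drill=shift 1

Checking: route(shift 1) before bend(shift 2); bend=shift 2 in [shift 2,shift 3].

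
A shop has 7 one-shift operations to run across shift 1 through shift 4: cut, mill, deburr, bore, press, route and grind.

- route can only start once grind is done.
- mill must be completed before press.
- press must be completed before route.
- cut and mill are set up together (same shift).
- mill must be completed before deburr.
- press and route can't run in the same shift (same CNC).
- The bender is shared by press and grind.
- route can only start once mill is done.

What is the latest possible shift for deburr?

Precedence pushes deburr to at least shift 2.
deburr at shift 4 is achievable: bore in shift 1; route in shift 3; mill in shift 1; deburr in shift 4; grind in shift 1; cut in shift 1; press in shift 2.

shift 4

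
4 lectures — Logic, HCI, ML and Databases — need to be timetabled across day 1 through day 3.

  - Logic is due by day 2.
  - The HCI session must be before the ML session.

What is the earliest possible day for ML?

day 2

Precedence pushes ML to at least day 2.
ML at day 2 is achievable: Logic=day 1, Databases=day 1, ML=day 2, HCI=day 1.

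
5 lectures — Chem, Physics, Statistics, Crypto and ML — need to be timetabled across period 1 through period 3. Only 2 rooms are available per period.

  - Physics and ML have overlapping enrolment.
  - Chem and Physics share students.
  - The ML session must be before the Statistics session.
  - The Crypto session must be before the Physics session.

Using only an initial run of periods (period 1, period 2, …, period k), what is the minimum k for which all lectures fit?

3

The precedence chain requires at least 2 distinct periods.
With at most 2 per period and 5 lectures, at least 3 periods are needed.
3 works (last occupied period: period 3): for example ML -> period 1; Chem -> period 3; Statistics -> period 2; Crypto -> period 1; Physics -> period 2.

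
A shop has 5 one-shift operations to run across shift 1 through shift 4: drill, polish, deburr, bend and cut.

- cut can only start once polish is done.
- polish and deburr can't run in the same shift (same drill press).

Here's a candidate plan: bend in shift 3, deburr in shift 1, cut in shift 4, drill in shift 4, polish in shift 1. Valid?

No. polish and deburr can't run in the same shift (same drill press) is not satisfied.

cut can only start once polish is done — holds.
polish and deburr can't run in the same shift (same drill press) — violated.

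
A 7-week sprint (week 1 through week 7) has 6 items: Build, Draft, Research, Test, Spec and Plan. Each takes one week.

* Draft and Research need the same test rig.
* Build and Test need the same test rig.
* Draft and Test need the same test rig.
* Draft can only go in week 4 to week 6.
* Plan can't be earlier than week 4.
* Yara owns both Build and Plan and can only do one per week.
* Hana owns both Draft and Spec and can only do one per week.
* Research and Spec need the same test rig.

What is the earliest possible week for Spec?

Spec at week 1 is achievable: Draft in week 4; Research in week 2; Build in week 1; Test in week 2; Spec in week 1; Plan in week 4.

week 1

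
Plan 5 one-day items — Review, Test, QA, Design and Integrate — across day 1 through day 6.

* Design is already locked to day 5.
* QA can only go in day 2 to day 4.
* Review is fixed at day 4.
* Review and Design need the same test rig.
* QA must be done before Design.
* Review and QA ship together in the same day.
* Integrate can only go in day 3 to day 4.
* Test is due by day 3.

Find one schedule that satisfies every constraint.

Review in day 4, Test in day 1, Integrate in day 3, QA in day 4, Design in day 5

Checking: QA(day 4) before Design(day 5); Review(day 4) != Design(day 5); Review = QA = day 4; Design=day 5 in [day 5,day 5]; Review=day 4 in [day 4,day 4]; Test=day 1 in [day 1,day 3]; QA=day 4 in [day 2,day 4]; Integrate=day 3 in [day 3,day 4].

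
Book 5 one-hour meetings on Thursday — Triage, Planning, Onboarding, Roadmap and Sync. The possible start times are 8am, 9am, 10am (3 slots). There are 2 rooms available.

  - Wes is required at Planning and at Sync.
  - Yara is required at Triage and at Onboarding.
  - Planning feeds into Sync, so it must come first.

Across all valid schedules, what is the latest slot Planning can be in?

Downstream work caps Planning at 9am.
Planning at 9am is achievable: Planning -> 9am, Roadmap -> 8am, Onboarding -> 9am, Sync -> 10am, Triage -> 8am.

9am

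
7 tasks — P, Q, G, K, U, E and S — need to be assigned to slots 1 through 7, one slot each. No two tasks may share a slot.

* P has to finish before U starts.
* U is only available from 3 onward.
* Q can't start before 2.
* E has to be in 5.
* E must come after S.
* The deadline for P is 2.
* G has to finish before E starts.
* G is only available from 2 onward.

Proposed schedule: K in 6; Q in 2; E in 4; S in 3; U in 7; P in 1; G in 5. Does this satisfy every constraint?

No two tasks may share a slot — holds.
E must come after S — holds.
E has to be in 5 — violated.
P has to finish before U starts — holds.
U is only available from 3 onward — holds.
G is only available from 2 onward — holds.
G has to finish before E starts — violated.
Q can't start before 2 — holds.
The deadline for P is 2 — holds.

Invalid. G has to finish before E starts.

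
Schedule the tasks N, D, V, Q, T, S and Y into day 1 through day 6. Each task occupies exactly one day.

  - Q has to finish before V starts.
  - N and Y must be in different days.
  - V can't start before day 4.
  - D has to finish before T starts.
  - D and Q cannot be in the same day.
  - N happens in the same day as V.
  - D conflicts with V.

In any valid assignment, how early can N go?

N must be in the same day as V, which can't be before day 4, so N is at least day 4.
N at day 4 is achievable: S in day 1, Y in day 1, D in day 1, V in day 4, Q in day 2, T in day 2, N in day 4.

day 4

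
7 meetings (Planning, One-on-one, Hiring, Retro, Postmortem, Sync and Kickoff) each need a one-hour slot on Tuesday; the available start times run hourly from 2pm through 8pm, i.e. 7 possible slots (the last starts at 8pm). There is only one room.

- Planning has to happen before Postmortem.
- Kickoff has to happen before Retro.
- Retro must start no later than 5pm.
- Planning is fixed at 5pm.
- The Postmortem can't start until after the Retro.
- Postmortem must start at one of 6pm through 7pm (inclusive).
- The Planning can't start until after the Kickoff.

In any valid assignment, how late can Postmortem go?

Postmortem is available from 6pm; Postmortem's own window allows nothing later than 7pm.
Postmortem at 7pm is achievable: One-on-one=4pm; Sync=8pm; Planning=5pm; Hiring=6pm; Postmortem=7pm; Kickoff=2pm; Retro=3pm.

7pm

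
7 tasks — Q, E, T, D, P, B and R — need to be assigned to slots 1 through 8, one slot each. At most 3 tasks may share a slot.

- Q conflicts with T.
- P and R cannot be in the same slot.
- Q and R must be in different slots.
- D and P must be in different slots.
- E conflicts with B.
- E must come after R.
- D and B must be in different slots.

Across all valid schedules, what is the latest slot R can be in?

Downstream work caps R at 7.
R at 7 is achievable: P -> 2; E -> 8; Q -> 1; T -> 2; R -> 7; B -> 2; D -> 1.

7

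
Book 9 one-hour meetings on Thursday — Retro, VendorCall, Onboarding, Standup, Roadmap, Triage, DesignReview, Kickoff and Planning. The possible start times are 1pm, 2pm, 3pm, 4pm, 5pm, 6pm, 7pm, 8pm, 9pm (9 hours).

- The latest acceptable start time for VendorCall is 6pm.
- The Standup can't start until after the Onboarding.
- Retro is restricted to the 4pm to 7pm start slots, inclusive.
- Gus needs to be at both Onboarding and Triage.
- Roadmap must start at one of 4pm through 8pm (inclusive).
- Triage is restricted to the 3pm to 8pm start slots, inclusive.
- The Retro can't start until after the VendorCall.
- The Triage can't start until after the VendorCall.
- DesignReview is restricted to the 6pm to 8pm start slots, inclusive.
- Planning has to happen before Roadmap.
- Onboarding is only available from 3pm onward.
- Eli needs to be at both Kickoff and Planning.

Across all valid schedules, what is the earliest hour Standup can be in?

Precedence pushes Standup to at least 4pm.
Standup at 4pm is achievable: Roadmap in 4pm, Standup in 4pm, Retro in 4pm, Triage in 4pm, DesignReview in 6pm, VendorCall in 1pm, Onboarding in 3pm, Kickoff in 2pm, Planning in 1pm.

4pm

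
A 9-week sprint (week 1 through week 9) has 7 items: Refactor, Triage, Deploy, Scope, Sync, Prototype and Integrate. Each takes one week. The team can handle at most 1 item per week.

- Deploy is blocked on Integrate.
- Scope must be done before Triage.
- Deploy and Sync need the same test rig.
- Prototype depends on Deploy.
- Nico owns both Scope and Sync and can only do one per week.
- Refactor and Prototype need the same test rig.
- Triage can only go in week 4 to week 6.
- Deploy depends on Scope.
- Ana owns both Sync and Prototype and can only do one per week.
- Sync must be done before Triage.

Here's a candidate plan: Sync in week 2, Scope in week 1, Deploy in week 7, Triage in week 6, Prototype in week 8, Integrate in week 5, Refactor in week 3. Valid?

Valid

Nico owns both Scope and Sync and can only do one per week — holds.
Deploy and Sync need the same test rig — holds.
Sync must be done before Triage — holds.
Scope must be done before Triage — holds.
Prototype depends on Deploy — holds.
Refactor and Prototype need the same test rig — holds.
Triage can only go in week 4 to week 6 — holds.
Ana owns both Sync and Prototype and can only do one per week — holds.
Deploy is blocked on Integrate — holds.
The team can handle at most 1 item per week — holds.
Deploy depends on Scope — holds.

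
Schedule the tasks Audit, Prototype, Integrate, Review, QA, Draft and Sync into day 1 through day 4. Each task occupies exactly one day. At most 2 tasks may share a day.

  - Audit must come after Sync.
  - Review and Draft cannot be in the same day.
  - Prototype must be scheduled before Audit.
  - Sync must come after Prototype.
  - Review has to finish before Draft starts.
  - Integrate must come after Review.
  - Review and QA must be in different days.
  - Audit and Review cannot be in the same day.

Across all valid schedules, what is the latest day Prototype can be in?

day 2

Downstream work caps Prototype at day 2.
Prototype at day 2 is achievable: Integrate=day 2; Audit=day 4; Prototype=day 2; Sync=day 3; Draft=day 3; Review=day 1; QA=day 4.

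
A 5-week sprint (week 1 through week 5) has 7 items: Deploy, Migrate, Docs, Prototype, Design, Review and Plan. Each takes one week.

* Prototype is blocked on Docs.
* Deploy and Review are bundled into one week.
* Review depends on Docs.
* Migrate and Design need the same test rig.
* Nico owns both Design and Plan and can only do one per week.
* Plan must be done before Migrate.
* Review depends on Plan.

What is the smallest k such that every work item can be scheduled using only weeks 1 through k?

The precedence chain requires at least 2 distinct weeks.
Could 2 weeks be enough, i.e. nothing placed later than week 2? No: Review must come after Plan (at week 1 or later) → {week 2}; Plan must come before Review (at week 2 or earlier) → {week 1}; Migrate must come after Plan (at week 1 or later) → {week 2}; Design can't share with Plan (week 1) → {week 2}; Design can't share with Migrate (week 2) → nothing is left.
So 2 weeks is not enough.
3 works (last occupied week: week 3): for example Deploy=week 2; Prototype=week 2; Migrate=week 2; Review=week 2; Plan=week 1; Design=week 3; Docs=week 1.

3 weeks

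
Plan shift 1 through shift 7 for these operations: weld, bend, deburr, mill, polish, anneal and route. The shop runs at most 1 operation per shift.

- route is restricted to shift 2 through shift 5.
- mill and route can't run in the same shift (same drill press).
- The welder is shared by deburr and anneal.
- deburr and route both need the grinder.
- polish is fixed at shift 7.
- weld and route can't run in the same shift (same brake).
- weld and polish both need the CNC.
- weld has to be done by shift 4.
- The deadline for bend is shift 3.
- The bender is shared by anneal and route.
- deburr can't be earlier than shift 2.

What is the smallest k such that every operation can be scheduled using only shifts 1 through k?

With at most 1 per shift and 7 operations, at least 7 shifts are needed.
polish can't be placed before shift 7, so the schedule must run through at least shift 7.
7 works (last occupied shift: shift 7): for example mill in shift 5, anneal in shift 6, polish in shift 7, bend in shift 1, deburr in shift 4, route in shift 3, weld in shift 2.

7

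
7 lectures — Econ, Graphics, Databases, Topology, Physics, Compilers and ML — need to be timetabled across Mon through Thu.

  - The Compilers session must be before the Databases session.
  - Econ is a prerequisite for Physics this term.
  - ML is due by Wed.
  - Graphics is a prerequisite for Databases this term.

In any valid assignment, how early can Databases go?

Precedence pushes Databases to at least Tue.
Databases at Tue is achievable: Compilers -> Mon; Graphics -> Mon; ML -> Mon; Econ -> Mon; Physics -> Tue; Databases -> Tue; Topology -> Mon.

Tue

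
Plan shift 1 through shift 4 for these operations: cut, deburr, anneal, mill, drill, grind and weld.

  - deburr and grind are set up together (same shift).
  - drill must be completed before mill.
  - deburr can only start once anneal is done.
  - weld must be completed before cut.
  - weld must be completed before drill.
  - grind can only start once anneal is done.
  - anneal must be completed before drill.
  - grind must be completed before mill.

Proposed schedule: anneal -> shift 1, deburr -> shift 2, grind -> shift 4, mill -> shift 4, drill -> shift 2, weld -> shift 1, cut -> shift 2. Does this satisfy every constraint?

Invalid. deburr and grind are set up together (same shift).

deburr and grind are set up together (same shift) — violated.
deburr can only start once anneal is done — holds.
anneal must be completed before drill — holds.
weld must be completed before cut — holds.
weld must be completed before drill — holds.
drill must be completed before mill — holds.
grind must be completed before mill — violated.
grind can only start once anneal is done — holds.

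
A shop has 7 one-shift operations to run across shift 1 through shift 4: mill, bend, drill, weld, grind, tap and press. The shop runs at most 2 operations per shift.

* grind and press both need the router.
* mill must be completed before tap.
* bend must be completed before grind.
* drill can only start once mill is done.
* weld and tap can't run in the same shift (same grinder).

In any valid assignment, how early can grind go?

shift 2

Precedence pushes grind to at least shift 2.
grind at shift 2 is achievable: bend -> shift 1, drill -> shift 2, tap -> shift 3, weld -> shift 4, mill -> shift 1, press -> shift 3, grind -> shift 2.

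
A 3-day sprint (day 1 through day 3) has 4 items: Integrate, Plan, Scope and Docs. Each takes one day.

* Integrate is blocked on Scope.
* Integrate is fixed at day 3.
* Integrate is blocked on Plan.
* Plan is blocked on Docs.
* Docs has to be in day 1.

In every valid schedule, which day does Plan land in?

Docs is fixed at day 1 and must come before Plan, so Plan is at least day 2.
Integrate is fixed at day 3 and must come after Plan, so Plan is at most day 2.
So Plan must be day 2.

day 2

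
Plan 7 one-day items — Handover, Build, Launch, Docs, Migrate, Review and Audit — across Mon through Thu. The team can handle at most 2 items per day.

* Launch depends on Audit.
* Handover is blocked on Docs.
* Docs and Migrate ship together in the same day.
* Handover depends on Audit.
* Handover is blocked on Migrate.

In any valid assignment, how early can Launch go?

Tue

Precedence pushes Launch to at least Tue.
Launch at Tue is achievable: Migrate=Wed, Build=Mon, Docs=Wed, Audit=Mon, Review=Tue, Launch=Tue, Handover=Thu.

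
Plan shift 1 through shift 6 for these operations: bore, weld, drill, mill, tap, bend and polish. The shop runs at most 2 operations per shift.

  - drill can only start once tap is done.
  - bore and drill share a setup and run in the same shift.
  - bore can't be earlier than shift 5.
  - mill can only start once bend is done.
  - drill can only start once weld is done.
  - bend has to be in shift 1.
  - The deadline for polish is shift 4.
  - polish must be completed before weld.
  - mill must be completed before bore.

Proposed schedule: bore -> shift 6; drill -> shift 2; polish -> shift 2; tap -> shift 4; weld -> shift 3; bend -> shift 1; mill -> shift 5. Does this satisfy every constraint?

mill must be completed before bore — holds.
drill can only start once weld is done — violated.
bore and drill share a setup and run in the same shift — violated.
drill can only start once tap is done — violated.
bore can't be earlier than shift 5 — holds.
bend has to be in shift 1 — holds.
The deadline for polish is shift 4 — holds.
mill can only start once bend is done — holds.
polish must be completed before weld — holds.
The shop runs at most 2 operations per shift — holds.

Invalid. bore and drill share a setup and run in the same shift.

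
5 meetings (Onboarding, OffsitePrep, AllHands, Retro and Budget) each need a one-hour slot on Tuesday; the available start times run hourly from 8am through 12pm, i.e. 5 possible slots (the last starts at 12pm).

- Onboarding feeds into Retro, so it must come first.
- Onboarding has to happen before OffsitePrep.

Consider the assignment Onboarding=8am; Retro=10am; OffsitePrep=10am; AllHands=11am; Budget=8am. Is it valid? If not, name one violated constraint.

Onboarding has to happen before OffsitePrep — holds.
Onboarding feeds into Retro, so it must come first — holds.

Yes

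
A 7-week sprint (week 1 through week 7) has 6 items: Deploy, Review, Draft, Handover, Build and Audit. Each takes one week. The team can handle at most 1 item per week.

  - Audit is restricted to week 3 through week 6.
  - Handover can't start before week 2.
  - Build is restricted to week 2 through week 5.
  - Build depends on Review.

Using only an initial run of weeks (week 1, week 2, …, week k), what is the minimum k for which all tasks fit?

The precedence chain requires at least 2 distinct weeks.
With at most 1 per week and 6 tasks, at least 6 weeks are needed.
Audit can't be placed before week 3, so the schedule must run through at least week 3.
6 works (last occupied week: week 6): for example Build=week 2; Deploy=week 5; Handover=week 4; Review=week 1; Audit=week 3; Draft=week 6.

6 weeks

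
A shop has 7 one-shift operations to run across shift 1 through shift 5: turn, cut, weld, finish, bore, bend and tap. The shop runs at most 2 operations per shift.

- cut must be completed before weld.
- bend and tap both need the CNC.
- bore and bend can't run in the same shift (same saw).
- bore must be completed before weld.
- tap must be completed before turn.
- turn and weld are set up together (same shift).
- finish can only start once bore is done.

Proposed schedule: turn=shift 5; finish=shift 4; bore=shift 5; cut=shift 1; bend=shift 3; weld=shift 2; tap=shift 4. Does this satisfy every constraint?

Invalid. bore must be completed before weld.

bore must be completed before weld — violated.
bore and bend can't run in the same shift (same saw) — holds.
cut must be completed before weld — holds.
tap must be completed before turn — holds.
finish can only start once bore is done — violated.
bend and tap both need the CNC — holds.
The shop runs at most 2 operations per shift — holds.
turn and weld are set up together (same shift) — violated.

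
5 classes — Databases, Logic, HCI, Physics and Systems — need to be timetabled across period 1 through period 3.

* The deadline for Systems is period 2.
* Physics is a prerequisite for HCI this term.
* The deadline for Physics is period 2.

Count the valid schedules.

54

Splitting on Databases: it can be period 1 (18), period 2 (18), period 3 (18). Listing each branch's schedules as (Logic, HCI, Physics, Systems) by period number:
Databases=period 1: (1,2,1,1) (1,2,1,2) (1,3,1,1) (1,3,1,2) (1,3,2,1) (1,3,2,2) (2,2,1,1) (2,2,1,2) (2,3,1,1) (2,3,1,2) (2,3,2,1) (2,3,2,2) (3,2,1,1) (3,2,1,2) (3,3,1,1) (3,3,1,2) (3,3,2,1) (3,3,2,2) — 18.
Databases=period 2: (1,2,1,1) (1,2,1,2) (1,3,1,1) (1,3,1,2) (1,3,2,1) (1,3,2,2) (2,2,1,1) (2,2,1,2) (2,3,1,1) (2,3,1,2) (2,3,2,1) (2,3,2,2) (3,2,1,1) (3,2,1,2) (3,3,1,1) (3,3,1,2) (3,3,2,1) (3,3,2,2) — 18.
Databases=period 3: (1,2,1,1) (1,2,1,2) (1,3,1,1) (1,3,1,2) (1,3,2,1) (1,3,2,2) (2,2,1,1) (2,2,1,2) (2,3,1,1) (2,3,1,2) (2,3,2,1) (2,3,2,2) (3,2,1,1) (3,2,1,2) (3,3,1,1) (3,3,1,2) (3,3,2,1) (3,3,2,2) — 18.
Summing: 18 + 18 + 18 = 54.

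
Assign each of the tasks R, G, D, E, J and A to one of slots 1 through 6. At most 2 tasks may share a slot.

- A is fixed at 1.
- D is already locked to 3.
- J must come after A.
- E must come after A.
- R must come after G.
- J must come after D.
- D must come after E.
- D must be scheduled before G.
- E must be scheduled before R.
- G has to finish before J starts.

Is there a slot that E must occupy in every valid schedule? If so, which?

A is fixed at 1 and must come before E, so E is at least 2.
D is fixed at 3 and must come after E, so E is at most 2.
So E must be 2.

2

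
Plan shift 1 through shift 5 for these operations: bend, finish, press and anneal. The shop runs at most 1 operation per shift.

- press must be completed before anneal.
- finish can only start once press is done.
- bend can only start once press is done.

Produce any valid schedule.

bend in shift 2; press in shift 1; anneal in shift 4; finish in shift 3

Checking: press(shift 1) before finish(shift 3); press(shift 1) before anneal(shift 4); press(shift 1) before bend(shift 2); max 1 per shift (cap 1).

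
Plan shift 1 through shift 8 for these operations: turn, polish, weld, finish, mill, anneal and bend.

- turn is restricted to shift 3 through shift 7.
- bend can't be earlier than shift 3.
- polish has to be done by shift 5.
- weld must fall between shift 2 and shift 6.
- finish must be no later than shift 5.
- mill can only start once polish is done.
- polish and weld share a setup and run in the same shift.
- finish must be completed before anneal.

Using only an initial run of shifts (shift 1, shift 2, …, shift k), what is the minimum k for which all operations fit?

The precedence chain requires at least 2 distinct shifts.
turn can't be placed before shift 3, so the schedule must run through at least shift 3.
3 works (last occupied shift: shift 3): for example anneal=shift 2, polish=shift 2, turn=shift 3, mill=shift 3, weld=shift 2, bend=shift 3, finish=shift 1.

3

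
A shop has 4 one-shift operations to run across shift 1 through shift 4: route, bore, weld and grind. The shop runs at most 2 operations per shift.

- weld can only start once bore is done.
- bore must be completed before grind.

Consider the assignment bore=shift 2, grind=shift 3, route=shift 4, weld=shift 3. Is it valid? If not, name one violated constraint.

bore must be completed before grind — holds.
The shop runs at most 2 operations per shift — holds.
weld can only start once bore is done — holds.

Valid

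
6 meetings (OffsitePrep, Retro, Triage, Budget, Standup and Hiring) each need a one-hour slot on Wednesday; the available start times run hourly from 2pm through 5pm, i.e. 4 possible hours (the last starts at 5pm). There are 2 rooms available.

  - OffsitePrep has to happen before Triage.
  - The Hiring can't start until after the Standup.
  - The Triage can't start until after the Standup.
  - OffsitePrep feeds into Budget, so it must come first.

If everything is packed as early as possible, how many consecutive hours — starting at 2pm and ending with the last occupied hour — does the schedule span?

3

The precedence chain requires at least 2 distinct hours.
With at most 2 per hour and 6 meetings, at least 3 hours are needed.
3 works (last occupied hour: 4pm): for example Budget=3pm; Triage=3pm; Standup=2pm; Retro=4pm; Hiring=4pm; OffsitePrep=2pm.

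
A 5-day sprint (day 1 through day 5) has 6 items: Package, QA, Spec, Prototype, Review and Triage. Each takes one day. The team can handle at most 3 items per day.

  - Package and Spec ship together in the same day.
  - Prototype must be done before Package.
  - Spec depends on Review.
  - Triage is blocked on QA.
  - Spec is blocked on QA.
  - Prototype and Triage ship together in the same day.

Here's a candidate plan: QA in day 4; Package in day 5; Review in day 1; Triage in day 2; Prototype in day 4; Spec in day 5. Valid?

Spec depends on Review — holds.
Spec is blocked on QA — holds.
Prototype must be done before Package — holds.
The team can handle at most 3 items per day — holds.
Package and Spec ship together in the same day — holds.
Prototype and Triage ship together in the same day — violated.
Triage is blocked on QA — violated.

Invalid. Triage is blocked on QA.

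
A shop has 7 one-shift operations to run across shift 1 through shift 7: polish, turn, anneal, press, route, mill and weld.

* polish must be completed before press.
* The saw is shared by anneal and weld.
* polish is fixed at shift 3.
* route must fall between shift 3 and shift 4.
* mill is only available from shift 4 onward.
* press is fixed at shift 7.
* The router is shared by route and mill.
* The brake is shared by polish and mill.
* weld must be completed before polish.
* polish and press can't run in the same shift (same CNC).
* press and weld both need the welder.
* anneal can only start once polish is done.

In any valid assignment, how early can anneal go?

shift 4

Precedence pushes anneal to at least shift 4.
anneal at shift 4 is achievable: mill -> shift 4; press -> shift 7; anneal -> shift 4; polish -> shift 3; route -> shift 3; weld -> shift 1; turn -> shift 1.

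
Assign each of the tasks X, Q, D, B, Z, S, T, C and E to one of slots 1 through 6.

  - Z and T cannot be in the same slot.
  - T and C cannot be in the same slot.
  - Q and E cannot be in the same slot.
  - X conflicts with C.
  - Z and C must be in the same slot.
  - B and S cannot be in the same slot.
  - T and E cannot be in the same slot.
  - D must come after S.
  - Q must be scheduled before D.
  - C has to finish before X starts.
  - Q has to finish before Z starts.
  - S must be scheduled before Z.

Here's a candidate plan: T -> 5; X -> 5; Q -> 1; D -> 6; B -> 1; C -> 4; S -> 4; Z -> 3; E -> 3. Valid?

Q and E cannot be in the same slot — holds.
S must be scheduled before Z — violated.
D must come after S — holds.
T and C cannot be in the same slot — holds.
T and E cannot be in the same slot — holds.
X conflicts with C — holds.
C has to finish before X starts — holds.
Q has to finish before Z starts — holds.
Q must be scheduled before D — holds.
Z and T cannot be in the same slot — holds.
B and S cannot be in the same slot — holds.
Z and C must be in the same slot — violated.

No. S must be scheduled before Z is not satisfied.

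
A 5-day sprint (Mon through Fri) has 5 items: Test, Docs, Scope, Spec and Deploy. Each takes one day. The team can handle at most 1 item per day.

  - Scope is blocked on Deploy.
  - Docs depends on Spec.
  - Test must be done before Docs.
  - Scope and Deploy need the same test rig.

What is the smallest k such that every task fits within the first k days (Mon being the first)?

The precedence chain requires at least 2 distinct days.
With at most 1 per day and 5 tasks, at least 5 days are needed.
5 works (last occupied day: Fri): for example Test -> Mon; Deploy -> Thu; Scope -> Fri; Docs -> Wed; Spec -> Tue.

5 days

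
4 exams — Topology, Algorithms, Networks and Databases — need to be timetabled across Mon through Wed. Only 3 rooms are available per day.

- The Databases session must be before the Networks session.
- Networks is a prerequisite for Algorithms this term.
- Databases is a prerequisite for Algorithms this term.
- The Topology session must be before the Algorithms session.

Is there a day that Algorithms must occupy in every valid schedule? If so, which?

Wed

Precedence pushes Algorithms to at least Wed.
So Algorithms is pinned to Wed.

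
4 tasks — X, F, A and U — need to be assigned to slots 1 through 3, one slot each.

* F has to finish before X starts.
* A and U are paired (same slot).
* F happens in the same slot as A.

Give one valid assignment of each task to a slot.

A -> 1, X -> 2, U -> 1, F -> 1

Checking: F(1) before X(2); A = U = 1; F = A = 1.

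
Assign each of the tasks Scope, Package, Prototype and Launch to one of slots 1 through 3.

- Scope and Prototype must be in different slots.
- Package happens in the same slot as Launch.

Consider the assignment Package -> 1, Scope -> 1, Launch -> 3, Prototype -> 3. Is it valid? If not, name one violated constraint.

Invalid. Package happens in the same slot as Launch.

Package happens in the same slot as Launch — violated.
Scope and Prototype must be in different slots — holds.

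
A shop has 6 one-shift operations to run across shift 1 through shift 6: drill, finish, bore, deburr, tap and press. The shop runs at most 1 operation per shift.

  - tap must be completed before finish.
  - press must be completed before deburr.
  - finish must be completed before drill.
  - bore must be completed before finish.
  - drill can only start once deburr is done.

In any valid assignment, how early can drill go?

Precedence pushes drill to at least shift 3.
drill at shift 6 is achievable: press in shift 4; finish in shift 3; drill in shift 6; deburr in shift 5; bore in shift 1; tap in shift 2.
Nothing earlier works — the capacity limit rule out every shift before shift 6.

shift 6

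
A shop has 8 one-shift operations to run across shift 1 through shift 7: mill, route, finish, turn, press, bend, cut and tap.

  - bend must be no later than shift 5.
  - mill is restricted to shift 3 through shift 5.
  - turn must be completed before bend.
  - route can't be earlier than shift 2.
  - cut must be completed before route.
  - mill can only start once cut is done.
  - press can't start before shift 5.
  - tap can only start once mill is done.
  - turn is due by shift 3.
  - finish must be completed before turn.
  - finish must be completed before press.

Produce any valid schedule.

tap -> shift 4, cut -> shift 1, route -> shift 2, bend -> shift 3, mill -> shift 3, press -> shift 5, turn -> shift 2, finish -> shift 1

Checking: finish(shift 1) before turn(shift 2); mill(shift 3) before tap(shift 4); finish(shift 1) before press(shift 5); cut(shift 1) before route(shift 2); cut(shift 1) before mill(shift 3); turn(shift 2) before bend(shift 3); press=shift 5 in [shift 5,shift 7]; mill=shift 3 in [shift 3,shift 5]; route=shift 2 in [shift 2,shift 7]; bend=shift 3 in [shift 1,shift 5]; turn=shift 2 in [shift 1,shift 3].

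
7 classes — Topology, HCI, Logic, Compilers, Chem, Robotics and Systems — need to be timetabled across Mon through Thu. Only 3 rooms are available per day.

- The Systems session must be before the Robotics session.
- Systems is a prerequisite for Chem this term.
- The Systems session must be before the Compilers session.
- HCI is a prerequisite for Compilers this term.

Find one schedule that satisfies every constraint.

Systems=Mon, Robotics=Tue, HCI=Mon, Chem=Tue, Logic=Wed, Topology=Mon, Compilers=Tue

Checking: Systems(Mon) before Compilers(Tue); Systems(Mon) before Chem(Tue); Systems(Mon) before Robotics(Tue); HCI(Mon) before Compilers(Tue); max 3 per day (cap 3).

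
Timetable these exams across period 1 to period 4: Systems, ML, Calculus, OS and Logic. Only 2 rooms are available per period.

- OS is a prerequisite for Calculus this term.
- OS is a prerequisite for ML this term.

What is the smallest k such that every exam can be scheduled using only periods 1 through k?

3

The precedence chain requires at least 2 distinct periods.
With at most 2 per period and 5 exams, at least 3 periods are needed.
3 works (last occupied period: period 3): for example Calculus=period 2, Logic=period 3, OS=period 1, Systems=period 1, ML=period 2.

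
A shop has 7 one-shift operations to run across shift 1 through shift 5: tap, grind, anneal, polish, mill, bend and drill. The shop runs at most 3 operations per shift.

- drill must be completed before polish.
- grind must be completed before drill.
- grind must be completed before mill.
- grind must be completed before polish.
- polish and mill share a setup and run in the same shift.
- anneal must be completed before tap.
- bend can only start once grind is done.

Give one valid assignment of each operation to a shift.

drill in shift 2; mill in shift 3; polish in shift 3; grind in shift 1; tap in shift 2; anneal in shift 1; bend in shift 2

Checking: grind(shift 1) before mill(shift 3); grind(shift 1) before bend(shift 2); drill(shift 2) before polish(shift 3); grind(shift 1) before polish(shift 3); grind(shift 1) before drill(shift 2); anneal(shift 1) before tap(shift 2); polish = mill = shift 3; max 3 per shift (cap 3).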